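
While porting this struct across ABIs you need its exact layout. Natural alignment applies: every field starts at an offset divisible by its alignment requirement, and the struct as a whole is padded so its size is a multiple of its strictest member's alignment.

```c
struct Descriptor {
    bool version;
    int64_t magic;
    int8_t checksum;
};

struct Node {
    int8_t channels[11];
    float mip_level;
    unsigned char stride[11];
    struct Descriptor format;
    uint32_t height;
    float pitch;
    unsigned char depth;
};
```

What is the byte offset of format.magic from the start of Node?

40

Descriptor: 0..1  version  (1B, 1-aligned); 1..8  -- padding (7B); 8..16  magic  (8B, 8-aligned); 16..17  checksum  (1B, 1-aligned); 17..24  -- tail padding (7B); sizeof = 24, alignof = 8
0..11  channels  (11B, 1-aligned)
11..12  -- padding (1B)
12..16  mip_level  (4B, 4-aligned)
16..27  stride  (11B, 1-aligned)
27..32  -- padding (5B)
32..56  format  (24B, 8-aligned)
within Descriptor: magic at 8
32 + 8 = 40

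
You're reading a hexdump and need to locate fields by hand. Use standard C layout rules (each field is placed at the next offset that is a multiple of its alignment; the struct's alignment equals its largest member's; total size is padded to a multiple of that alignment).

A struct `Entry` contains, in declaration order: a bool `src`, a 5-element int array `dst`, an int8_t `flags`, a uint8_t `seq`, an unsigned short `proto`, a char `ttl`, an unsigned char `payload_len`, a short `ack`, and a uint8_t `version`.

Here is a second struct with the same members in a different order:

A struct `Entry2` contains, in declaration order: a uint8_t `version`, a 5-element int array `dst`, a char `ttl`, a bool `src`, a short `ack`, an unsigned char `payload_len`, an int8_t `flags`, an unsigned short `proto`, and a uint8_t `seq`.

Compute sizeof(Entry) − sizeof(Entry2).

src at 0 (size 1, align 1) → ends 1
pad 3 to align 4 for dst
dst at 4 (size 20, align 4) → ends 24
flags at 24 (size 1, align 1) → ends 25
seq at 25 (size 1, align 1) → ends 26
proto at 26 (size 2, align 2) → ends 28
ttl at 28 (size 1, align 1) → ends 29
payload_len at 29 (size 1, align 1) → ends 30
ack at 30 (size 2, align 2) → ends 32
version at 32 (size 1, align 1) → ends 33
tail pad 3 to reach multiple of 4
total 36 bytes, alignment 4
— Entry2 —
version at 0 (size 1, align 1) → ends 1
pad 3 to align 4 for dst
dst at 4 (size 20, align 4) → ends 24
ttl at 24 (size 1, align 1) → ends 25
src at 25 (size 1, align 1) → ends 26
ack at 26 (size 2, align 2) → ends 28
payload_len at 28 (size 1, align 1) → ends 29
flags at 29 (size 1, align 1) → ends 30
proto at 30 (size 2, align 2) → ends 32
seq at 32 (size 1, align 1) → ends 33
tail pad 3 to reach multiple of 4
total 36 bytes, alignment 4
36 − 36 = 0

0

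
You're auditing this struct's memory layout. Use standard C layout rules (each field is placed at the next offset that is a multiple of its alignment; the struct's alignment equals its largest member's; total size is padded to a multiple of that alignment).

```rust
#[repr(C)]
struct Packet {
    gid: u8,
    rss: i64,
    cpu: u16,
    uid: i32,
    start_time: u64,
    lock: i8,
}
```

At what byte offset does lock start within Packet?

@0: gid [1B, align 1] → 1
+7 pad (align 8)
@8: rss [8B, align 8] → 16
@16: cpu [2B, align 2] → 18
+2 pad (align 4)
@20: uid [4B, align 4] → 24
@24: start_time [8B, align 8] → 32
@32: lock [1B, align 1] → 33

32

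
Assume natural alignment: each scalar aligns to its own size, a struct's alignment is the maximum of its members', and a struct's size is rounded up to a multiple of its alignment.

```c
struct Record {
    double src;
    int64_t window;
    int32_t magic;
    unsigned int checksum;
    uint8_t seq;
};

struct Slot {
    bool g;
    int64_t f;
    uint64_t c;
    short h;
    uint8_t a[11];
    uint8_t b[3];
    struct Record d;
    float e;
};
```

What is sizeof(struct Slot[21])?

Record: src at 0 (size 8, align 8) → ends 8; window at 8 (size 8, align 8) → ends 16; magic at 16 (size 4, align 4) → ends 20; checksum at 20 (size 4, align 4) → ends 24; seq at 24 (size 1, align 1) → ends 25; tail pad 7 to reach multiple of 8; total 32 bytes, alignment 8
g at 0 (size 1, align 1) → ends 1
pad 7 to align 8 for f
f at 8 (size 8, align 8) → ends 16
c at 16 (size 8, align 8) → ends 24
h at 24 (size 2, align 2) → ends 26
a at 26 (size 11, align 1) → ends 37
b at 37 (size 3, align 1) → ends 40
d at 40 (size 32, align 8) → ends 72
e at 72 (size 4, align 4) → ends 76
tail pad 4 to reach multiple of 8
total 80 bytes, alignment 8
array of 21: 21 × 80 = 1680

1680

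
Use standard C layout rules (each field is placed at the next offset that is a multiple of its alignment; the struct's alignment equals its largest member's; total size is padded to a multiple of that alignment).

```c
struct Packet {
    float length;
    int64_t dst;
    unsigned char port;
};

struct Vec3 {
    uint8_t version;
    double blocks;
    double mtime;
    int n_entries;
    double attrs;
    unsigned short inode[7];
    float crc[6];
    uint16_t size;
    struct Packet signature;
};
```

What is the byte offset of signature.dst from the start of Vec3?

Packet: length at 0 (size 4, align 4) → ends 4; pad 4 to align 8 for dst; dst at 8 (size 8, align 8) → ends 16; port at 16 (size 1, align 1) → ends 17; tail pad 7 to reach multiple of 8; total 24 bytes, alignment 8
version at 0 (size 1, align 1) → ends 1
pad 7 to align 8 for blocks
blocks at 8 (size 8, align 8) → ends 16
mtime at 16 (size 8, align 8) → ends 24
n_entries at 24 (size 4, align 4) → ends 28
pad 4 to align 8 for attrs
attrs at 32 (size 8, align 8) → ends 40
inode at 40 (size 14, align 2) → ends 54
pad 2 to align 4 for crc
crc at 56 (size 24, align 4) → ends 80
size at 80 (size 2, align 2) → ends 82
pad 6 to align 8 for signature
signature at 88 (size 24, align 8) → ends 112
within Packet: dst at 8
88 + 8 = 96

96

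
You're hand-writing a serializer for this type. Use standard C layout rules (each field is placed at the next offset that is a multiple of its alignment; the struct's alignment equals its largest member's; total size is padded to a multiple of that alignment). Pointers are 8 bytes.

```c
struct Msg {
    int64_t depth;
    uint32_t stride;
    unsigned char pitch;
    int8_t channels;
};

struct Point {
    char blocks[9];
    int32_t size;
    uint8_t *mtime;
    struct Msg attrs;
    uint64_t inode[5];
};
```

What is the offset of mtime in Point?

Msg: 0..8  depth  (8B, 8-aligned); 8..12  stride  (4B, 4-aligned); 12..13  pitch  (1B, 1-aligned); 13..14  channels  (1B, 1-aligned); 14..16  -- tail padding (2B); sizeof = 16, alignof = 8
0..9  blocks  (9B, 1-aligned)
9..12  -- padding (3B)
12..16  size  (4B, 4-aligned)
16..24  mtime  (8B, 8-aligned)

16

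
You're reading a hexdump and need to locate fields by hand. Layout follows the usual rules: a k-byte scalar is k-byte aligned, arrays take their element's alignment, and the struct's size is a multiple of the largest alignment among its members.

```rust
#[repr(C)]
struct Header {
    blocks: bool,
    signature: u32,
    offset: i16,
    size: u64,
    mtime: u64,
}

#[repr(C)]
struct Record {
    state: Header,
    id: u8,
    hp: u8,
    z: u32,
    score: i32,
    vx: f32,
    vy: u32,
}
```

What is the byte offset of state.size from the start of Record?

Header: @0: blocks [1B, align 1] → 1; +3 pad (align 4); @4: signature [4B, align 4] → 8; @8: offset [2B, align 2] → 10; +6 pad (align 8); @16: size [8B, align 8] → 24; @24: mtime [8B, align 8] → 32; size 32, align 8
@0: state [32B, align 8] → 32
within Header: size at 16
0 + 16 = 16

16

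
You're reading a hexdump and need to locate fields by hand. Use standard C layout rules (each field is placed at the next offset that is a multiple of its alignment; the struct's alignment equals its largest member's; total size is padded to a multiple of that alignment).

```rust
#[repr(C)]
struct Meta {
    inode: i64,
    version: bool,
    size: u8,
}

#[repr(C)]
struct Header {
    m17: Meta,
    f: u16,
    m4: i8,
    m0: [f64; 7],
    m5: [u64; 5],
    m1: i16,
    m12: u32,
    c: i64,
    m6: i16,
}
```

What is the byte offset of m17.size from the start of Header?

Meta: @0: inode [8B, align 8] → 8; @8: version [1B, align 1] → 9; @9: size [1B, align 1] → 10; +6 tail pad (align 8); size 16, align 8
@0: m17 [16B, align 8] → 16
within Meta: size at 9
0 + 9 = 9

9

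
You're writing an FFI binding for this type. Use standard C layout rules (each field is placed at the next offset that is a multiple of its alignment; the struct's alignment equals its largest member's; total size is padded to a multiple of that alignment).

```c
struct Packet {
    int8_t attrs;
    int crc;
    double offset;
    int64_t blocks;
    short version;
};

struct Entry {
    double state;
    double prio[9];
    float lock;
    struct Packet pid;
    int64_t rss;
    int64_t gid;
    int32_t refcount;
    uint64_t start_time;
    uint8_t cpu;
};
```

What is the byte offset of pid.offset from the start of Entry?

96

Packet: attrs at 0 (size 1, align 1) → ends 1; pad 3 to align 4 for crc; crc at 4 (size 4, align 4) → ends 8; offset at 8 (size 8, align 8) → ends 16; blocks at 16 (size 8, align 8) → ends 24; version at 24 (size 2, align 2) → ends 26; tail pad 6 to reach multiple of 8; total 32 bytes, alignment 8
state at 0 (size 8, align 8) → ends 8
prio at 8 (size 72, align 8) → ends 80
lock at 80 (size 4, align 4) → ends 84
pad 4 to align 8 for pid
pid at 88 (size 32, align 8) → ends 120
within Packet: offset at 8
88 + 8 = 96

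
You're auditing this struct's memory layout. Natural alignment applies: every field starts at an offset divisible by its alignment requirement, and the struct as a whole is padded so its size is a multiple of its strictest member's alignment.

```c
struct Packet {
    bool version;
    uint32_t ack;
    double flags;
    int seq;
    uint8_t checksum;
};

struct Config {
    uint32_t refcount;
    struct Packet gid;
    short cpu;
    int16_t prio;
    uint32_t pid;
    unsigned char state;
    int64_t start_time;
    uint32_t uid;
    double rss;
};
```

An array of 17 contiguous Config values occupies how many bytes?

Packet: 0..1  version  (1B, 1-aligned); 1..4  -- padding (3B); 4..8  ack  (4B, 4-aligned); 8..16  flags  (8B, 8-aligned); 16..20  seq  (4B, 4-aligned); 20..21  checksum  (1B, 1-aligned); 21..24  -- tail padding (3B); sizeof = 24, alignof = 8
0..4  refcount  (4B, 4-aligned)
4..8  -- padding (4B)
8..32  gid  (24B, 8-aligned)
32..34  cpu  (2B, 2-aligned)
34..36  prio  (2B, 2-aligned)
36..40  pid  (4B, 4-aligned)
40..41  state  (1B, 1-aligned)
41..48  -- padding (7B)
48..56  start_time  (8B, 8-aligned)
56..60  uid  (4B, 4-aligned)
60..64  -- padding (4B)
64..72  rss  (8B, 8-aligned)
sizeof = 72, alignof = 8
array of 17: 17 × 72 = 1224

1224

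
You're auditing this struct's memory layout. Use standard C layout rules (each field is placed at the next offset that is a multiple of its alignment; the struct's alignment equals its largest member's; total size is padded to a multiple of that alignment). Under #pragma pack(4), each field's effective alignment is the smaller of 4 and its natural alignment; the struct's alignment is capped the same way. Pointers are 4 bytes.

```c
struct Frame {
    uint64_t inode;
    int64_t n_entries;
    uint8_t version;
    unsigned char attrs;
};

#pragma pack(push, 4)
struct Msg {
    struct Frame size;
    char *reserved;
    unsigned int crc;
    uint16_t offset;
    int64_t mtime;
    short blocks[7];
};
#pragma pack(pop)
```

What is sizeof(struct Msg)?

Frame: inode at 0 (size 8, align 8) → ends 8; n_entries at 8 (size 8, align 8) → ends 16; version at 16 (size 1, align 1) → ends 17; attrs at 17 (size 1, align 1) → ends 18; tail pad 6 to reach multiple of 8; total 24 bytes, alignment 8
size at 0 (size 24, align 4) → ends 24
reserved at 24 (size 4, align 4) → ends 28
crc at 28 (size 4, align 4) → ends 32
offset at 32 (size 2, align 2) → ends 34
pad 2 to align 4 for mtime
mtime at 36 (size 8, align 4) → ends 44
blocks at 44 (size 14, align 2) → ends 58
tail pad 2 to reach multiple of 4
total 60 bytes, alignment 4

60 bytes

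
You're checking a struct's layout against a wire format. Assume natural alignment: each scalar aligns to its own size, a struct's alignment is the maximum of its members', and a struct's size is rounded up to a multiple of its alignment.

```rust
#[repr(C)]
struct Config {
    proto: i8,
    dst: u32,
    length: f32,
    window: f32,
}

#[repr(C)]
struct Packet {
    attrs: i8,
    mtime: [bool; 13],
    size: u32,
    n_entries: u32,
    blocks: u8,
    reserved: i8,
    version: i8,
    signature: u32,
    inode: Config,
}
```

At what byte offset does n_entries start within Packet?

Config: 0..1  proto  (1B, 1-aligned); 1..4  -- padding (3B); 4..8  dst  (4B, 4-aligned); 8..12  length  (4B, 4-aligned); 12..16  window  (4B, 4-aligned); sizeof = 16, alignof = 4
0..1  attrs  (1B, 1-aligned)
1..14  mtime  (13B, 1-aligned)
14..16  -- padding (2B)
16..20  size  (4B, 4-aligned)
20..24  n_entries  (4B, 4-aligned)

20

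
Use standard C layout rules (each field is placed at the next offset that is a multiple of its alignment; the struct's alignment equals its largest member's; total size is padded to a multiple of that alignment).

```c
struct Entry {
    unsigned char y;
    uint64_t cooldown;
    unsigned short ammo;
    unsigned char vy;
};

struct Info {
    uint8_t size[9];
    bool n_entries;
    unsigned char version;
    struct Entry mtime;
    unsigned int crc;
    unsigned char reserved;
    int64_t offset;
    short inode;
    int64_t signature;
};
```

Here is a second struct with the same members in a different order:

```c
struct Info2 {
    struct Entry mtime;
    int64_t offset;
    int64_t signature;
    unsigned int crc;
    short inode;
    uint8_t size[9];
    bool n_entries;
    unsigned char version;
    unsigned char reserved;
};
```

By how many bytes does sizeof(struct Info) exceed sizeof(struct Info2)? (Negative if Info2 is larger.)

8

Entry: y at 0 (size 1, align 1) → ends 1; pad 7 to align 8 for cooldown; cooldown at 8 (size 8, align 8) → ends 16; ammo at 16 (size 2, align 2) → ends 18; vy at 18 (size 1, align 1) → ends 19; tail pad 5 to reach multiple of 8; total 24 bytes, alignment 8
size at 0 (size 9, align 1) → ends 9
n_entries at 9 (size 1, align 1) → ends 10
version at 10 (size 1, align 1) → ends 11
pad 5 to align 8 for mtime
mtime at 16 (size 24, align 8) → ends 40
crc at 40 (size 4, align 4) → ends 44
reserved at 44 (size 1, align 1) → ends 45
pad 3 to align 8 for offset
offset at 48 (size 8, align 8) → ends 56
inode at 56 (size 2, align 2) → ends 58
pad 6 to align 8 for signature
signature at 64 (size 8, align 8) → ends 72
total 72 bytes, alignment 8
— Info2 —
mtime at 0 (size 24, align 8) → ends 24
offset at 24 (size 8, align 8) → ends 32
signature at 32 (size 8, align 8) → ends 40
crc at 40 (size 4, align 4) → ends 44
inode at 44 (size 2, align 2) → ends 46
size at 46 (size 9, align 1) → ends 55
n_entries at 55 (size 1, align 1) → ends 56
version at 56 (size 1, align 1) → ends 57
reserved at 57 (size 1, align 1) → ends 58
tail pad 6 to reach multiple of 8
total 64 bytes, alignment 8
72 − 64 = 8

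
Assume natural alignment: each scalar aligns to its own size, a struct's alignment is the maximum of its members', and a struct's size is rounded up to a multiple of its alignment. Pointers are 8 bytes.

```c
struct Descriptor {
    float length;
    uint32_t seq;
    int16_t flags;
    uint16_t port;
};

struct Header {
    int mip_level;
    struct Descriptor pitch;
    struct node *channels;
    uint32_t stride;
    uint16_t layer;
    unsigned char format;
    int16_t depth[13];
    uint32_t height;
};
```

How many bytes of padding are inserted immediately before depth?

1

Descriptor: length at 0 (size 4, align 4) → ends 4; seq at 4 (size 4, align 4) → ends 8; flags at 8 (size 2, align 2) → ends 10; port at 10 (size 2, align 2) → ends 12; total 12 bytes, alignment 4
mip_level at 0 (size 4, align 4) → ends 4
pitch at 4 (size 12, align 4) → ends 16
channels at 16 (size 8, align 8) → ends 24
stride at 24 (size 4, align 4) → ends 28
layer at 28 (size 2, align 2) → ends 30
format at 30 (size 1, align 1) → ends 31
pad 1 to align 2 for depth
depth at 32 (size 26, align 2) → ends 58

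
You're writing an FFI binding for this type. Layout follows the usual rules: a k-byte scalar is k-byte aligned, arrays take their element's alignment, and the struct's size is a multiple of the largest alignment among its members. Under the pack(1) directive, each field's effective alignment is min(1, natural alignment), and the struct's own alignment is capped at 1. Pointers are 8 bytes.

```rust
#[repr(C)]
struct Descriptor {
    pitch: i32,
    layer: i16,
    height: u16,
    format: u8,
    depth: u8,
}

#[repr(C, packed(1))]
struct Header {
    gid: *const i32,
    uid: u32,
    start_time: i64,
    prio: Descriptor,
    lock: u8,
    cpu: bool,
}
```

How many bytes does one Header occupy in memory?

34

Descriptor: @0: pitch [4B, align 4] → 4; @4: layer [2B, align 2] → 6; @6: height [2B, align 2] → 8; @8: format [1B, align 1] → 9; @9: depth [1B, align 1] → 10; +2 tail pad (align 4); size 12, align 4
@0: gid [8B, align 1] → 8
@8: uid [4B, align 1] → 12
@12: start_time [8B, align 1] → 20
@20: prio [12B, align 1] → 32
@32: lock [1B, align 1] → 33
@33: cpu [1B, align 1] → 34
size 34, align 1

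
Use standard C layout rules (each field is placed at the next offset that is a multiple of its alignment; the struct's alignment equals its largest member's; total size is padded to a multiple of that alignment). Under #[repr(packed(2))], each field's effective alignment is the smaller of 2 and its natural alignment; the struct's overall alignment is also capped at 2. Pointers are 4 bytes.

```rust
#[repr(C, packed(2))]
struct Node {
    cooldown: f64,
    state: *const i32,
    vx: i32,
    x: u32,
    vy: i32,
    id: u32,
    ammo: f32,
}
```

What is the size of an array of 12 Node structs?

0..8  cooldown  (8B, 2-aligned)
8..12  state  (4B, 2-aligned)
12..16  vx  (4B, 2-aligned)
16..20  x  (4B, 2-aligned)
20..24  vy  (4B, 2-aligned)
24..28  id  (4B, 2-aligned)
28..32  ammo  (4B, 2-aligned)
sizeof = 32, alignof = 2
array of 12: 12 × 32 = 384

384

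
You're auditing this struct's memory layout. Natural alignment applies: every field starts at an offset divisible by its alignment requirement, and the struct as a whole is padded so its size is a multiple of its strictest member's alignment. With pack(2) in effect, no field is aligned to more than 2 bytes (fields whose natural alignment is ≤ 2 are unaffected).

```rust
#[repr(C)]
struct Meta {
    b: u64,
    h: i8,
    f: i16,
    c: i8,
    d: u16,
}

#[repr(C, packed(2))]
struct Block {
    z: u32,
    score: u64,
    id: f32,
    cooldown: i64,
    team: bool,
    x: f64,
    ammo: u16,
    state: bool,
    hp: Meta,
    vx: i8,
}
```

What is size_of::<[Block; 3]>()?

Meta: b at 0 (size 8, align 8) → ends 8; h at 8 (size 1, align 1) → ends 9; pad 1 to align 2 for f; f at 10 (size 2, align 2) → ends 12; c at 12 (size 1, align 1) → ends 13; pad 1 to align 2 for d; d at 14 (size 2, align 2) → ends 16; total 16 bytes, alignment 8
z at 0 (size 4, align 2) → ends 4
score at 4 (size 8, align 2) → ends 12
id at 12 (size 4, align 2) → ends 16
cooldown at 16 (size 8, align 2) → ends 24
team at 24 (size 1, align 1) → ends 25
pad 1 to align 2 for x
x at 26 (size 8, align 2) → ends 34
ammo at 34 (size 2, align 2) → ends 36
state at 36 (size 1, align 1) → ends 37
pad 1 to align 2 for hp
hp at 38 (size 16, align 2) → ends 54
vx at 54 (size 1, align 1) → ends 55
tail pad 1 to reach multiple of 2
total 56 bytes, alignment 2
array of 3: 3 × 56 = 168

168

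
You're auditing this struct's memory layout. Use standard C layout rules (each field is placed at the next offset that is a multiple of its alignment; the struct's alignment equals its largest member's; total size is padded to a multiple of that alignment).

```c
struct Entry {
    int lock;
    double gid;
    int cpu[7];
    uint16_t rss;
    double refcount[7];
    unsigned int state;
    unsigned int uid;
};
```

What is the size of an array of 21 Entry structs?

@0: lock [4B, align 4] → 4
+4 pad (align 8)
@8: gid [8B, align 8] → 16
@16: cpu [28B, align 4] → 44
@44: rss [2B, align 2] → 46
+2 pad (align 8)
@48: refcount [56B, align 8] → 104
@104: state [4B, align 4] → 108
@108: uid [4B, align 4] → 112
size 112, align 8
array of 21: 21 × 112 = 2352

2352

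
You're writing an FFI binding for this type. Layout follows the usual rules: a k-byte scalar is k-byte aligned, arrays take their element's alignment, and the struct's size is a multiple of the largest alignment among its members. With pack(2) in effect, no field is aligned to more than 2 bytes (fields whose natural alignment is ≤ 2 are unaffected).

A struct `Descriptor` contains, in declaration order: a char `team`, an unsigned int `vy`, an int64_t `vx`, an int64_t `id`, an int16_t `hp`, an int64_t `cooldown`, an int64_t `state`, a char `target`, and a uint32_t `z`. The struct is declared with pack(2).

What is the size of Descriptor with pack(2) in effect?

team at 0 (size 1, align 1) → ends 1
pad 1 to align 2 for vy
vy at 2 (size 4, align 2) → ends 6
vx at 6 (size 8, align 2) → ends 14
id at 14 (size 8, align 2) → ends 22
hp at 22 (size 2, align 2) → ends 24
cooldown at 24 (size 8, align 2) → ends 32
state at 32 (size 8, align 2) → ends 40
target at 40 (size 1, align 1) → ends 41
pad 1 to align 2 for z
z at 42 (size 4, align 2) → ends 46
total 46 bytes, alignment 2

46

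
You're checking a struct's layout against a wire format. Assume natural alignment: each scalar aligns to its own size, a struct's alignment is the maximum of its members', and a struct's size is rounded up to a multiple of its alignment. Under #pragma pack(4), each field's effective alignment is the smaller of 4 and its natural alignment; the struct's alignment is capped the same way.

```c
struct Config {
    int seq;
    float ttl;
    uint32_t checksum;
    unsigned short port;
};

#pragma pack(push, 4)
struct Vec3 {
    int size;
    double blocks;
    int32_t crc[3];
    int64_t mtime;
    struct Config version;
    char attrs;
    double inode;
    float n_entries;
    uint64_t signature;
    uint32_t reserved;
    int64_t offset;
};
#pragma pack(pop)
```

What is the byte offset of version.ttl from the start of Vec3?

Config: seq at 0 (size 4, align 4) → ends 4; ttl at 4 (size 4, align 4) → ends 8; checksum at 8 (size 4, align 4) → ends 12; port at 12 (size 2, align 2) → ends 14; tail pad 2 to reach multiple of 4; total 16 bytes, alignment 4
size at 0 (size 4, align 4) → ends 4
blocks at 4 (size 8, align 4) → ends 12
crc at 12 (size 12, align 4) → ends 24
mtime at 24 (size 8, align 4) → ends 32
version at 32 (size 16, align 4) → ends 48
within Config: ttl at 4
32 + 4 = 36

36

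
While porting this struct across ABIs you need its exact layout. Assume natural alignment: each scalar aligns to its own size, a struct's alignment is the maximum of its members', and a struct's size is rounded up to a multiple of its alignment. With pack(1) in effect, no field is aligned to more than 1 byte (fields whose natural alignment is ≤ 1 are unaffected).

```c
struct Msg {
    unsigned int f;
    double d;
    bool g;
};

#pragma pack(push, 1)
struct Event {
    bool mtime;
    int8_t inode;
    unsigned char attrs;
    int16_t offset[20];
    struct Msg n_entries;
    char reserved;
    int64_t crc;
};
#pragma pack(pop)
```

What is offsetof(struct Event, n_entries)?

43

Msg: f at 0 (size 4, align 4) → ends 4; pad 4 to align 8 for d; d at 8 (size 8, align 8) → ends 16; g at 16 (size 1, align 1) → ends 17; tail pad 7 to reach multiple of 8; total 24 bytes, alignment 8
mtime at 0 (size 1, align 1) → ends 1
inode at 1 (size 1, align 1) → ends 2
attrs at 2 (size 1, align 1) → ends 3
offset at 3 (size 40, align 1) → ends 43
n_entries at 43 (size 24, align 1) → ends 67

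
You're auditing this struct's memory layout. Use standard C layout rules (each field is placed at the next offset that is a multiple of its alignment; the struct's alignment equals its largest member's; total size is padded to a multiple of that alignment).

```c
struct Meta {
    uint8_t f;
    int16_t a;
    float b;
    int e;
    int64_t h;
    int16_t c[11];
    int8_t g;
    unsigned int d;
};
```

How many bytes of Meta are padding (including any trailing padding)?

10

@0: f [1B, align 1] → 1
+1 pad (align 2)
@2: a [2B, align 2] → 4
@4: b [4B, align 4] → 8
@8: e [4B, align 4] → 12
+4 pad (align 8)
@16: h [8B, align 8] → 24
@24: c [22B, align 2] → 46
@46: g [1B, align 1] → 47
+1 pad (align 4)
@48: d [4B, align 4] → 52
+4 tail pad (align 8)
size 56, align 8
data bytes 46, size 56 → padding 10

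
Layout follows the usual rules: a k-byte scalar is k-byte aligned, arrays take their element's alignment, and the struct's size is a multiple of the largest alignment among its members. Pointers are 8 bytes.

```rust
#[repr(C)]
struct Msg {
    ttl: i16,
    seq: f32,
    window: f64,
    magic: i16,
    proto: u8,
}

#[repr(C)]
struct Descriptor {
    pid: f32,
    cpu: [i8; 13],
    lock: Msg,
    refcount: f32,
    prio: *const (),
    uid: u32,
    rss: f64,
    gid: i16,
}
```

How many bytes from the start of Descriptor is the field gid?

80

Msg: ttl at 0 (size 2, align 2) → ends 2; pad 2 to align 4 for seq; seq at 4 (size 4, align 4) → ends 8; window at 8 (size 8, align 8) → ends 16; magic at 16 (size 2, align 2) → ends 18; proto at 18 (size 1, align 1) → ends 19; tail pad 5 to reach multiple of 8; total 24 bytes, alignment 8
pid at 0 (size 4, align 4) → ends 4
cpu at 4 (size 13, align 1) → ends 17
pad 7 to align 8 for lock
lock at 24 (size 24, align 8) → ends 48
refcount at 48 (size 4, align 4) → ends 52
pad 4 to align 8 for prio
prio at 56 (size 8, align 8) → ends 64
uid at 64 (size 4, align 4) → ends 68
pad 4 to align 8 for rss
rss at 72 (size 8, align 8) → ends 80
gid at 80 (size 2, align 2) → ends 82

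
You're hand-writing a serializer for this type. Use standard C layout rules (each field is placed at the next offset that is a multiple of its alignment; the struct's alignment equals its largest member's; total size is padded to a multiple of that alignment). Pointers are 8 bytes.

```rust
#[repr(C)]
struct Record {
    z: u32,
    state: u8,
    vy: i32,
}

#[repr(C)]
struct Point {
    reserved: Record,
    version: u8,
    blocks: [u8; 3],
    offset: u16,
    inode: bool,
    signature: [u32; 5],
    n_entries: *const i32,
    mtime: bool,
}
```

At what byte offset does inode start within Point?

Record: 0..4  z  (4B, 4-aligned); 4..5  state  (1B, 1-aligned); 5..8  -- padding (3B); 8..12  vy  (4B, 4-aligned); sizeof = 12, alignof = 4
0..12  reserved  (12B, 4-aligned)
12..13  version  (1B, 1-aligned)
13..16  blocks  (3B, 1-aligned)
16..18  offset  (2B, 2-aligned)
18..19  inode  (1B, 1-aligned)

18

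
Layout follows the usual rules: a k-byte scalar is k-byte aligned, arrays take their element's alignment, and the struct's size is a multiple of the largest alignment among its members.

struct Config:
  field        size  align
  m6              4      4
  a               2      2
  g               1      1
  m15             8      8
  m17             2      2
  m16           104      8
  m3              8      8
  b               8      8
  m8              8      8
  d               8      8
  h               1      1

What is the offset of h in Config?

160

@0: m6 [4B, align 4] → 4
@4: a [2B, align 2] → 6
@6: g [1B, align 1] → 7
+1 pad (align 8)
@8: m15 [8B, align 8] → 16
@16: m17 [2B, align 2] → 18
+6 pad (align 8)
@24: m16 [104B, align 8] → 128
@128: m3 [8B, align 8] → 136
@136: b [8B, align 8] → 144
@144: m8 [8B, align 8] → 152
@152: d [8B, align 8] → 160
@160: h [1B, align 1] → 161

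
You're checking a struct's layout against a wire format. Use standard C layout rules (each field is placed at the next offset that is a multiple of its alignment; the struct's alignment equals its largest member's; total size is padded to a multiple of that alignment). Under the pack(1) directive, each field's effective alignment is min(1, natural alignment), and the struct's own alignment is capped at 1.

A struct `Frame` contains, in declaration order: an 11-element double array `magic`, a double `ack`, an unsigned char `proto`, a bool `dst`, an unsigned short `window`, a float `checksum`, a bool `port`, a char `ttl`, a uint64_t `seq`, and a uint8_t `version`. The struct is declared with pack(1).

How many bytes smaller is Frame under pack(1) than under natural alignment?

natural layout:
  @0: magic [88B, align 8] → 88
  @88: ack [8B, align 8] → 96
  @96: proto [1B, align 1] → 97
  @97: dst [1B, align 1] → 98
  @98: window [2B, align 2] → 100
  @100: checksum [4B, align 4] → 104
  @104: port [1B, align 1] → 105
  @105: ttl [1B, align 1] → 106
  +6 pad (align 8)
  @112: seq [8B, align 8] → 120
  @120: version [1B, align 1] → 121
  +7 tail pad (align 8)
  size 128, align 8
packed(1) layout:
  @0: magic [88B, align 1] → 88
  @88: ack [8B, align 1] → 96
  @96: proto [1B, align 1] → 97
  @97: dst [1B, align 1] → 98
  @98: window [2B, align 1] → 100
  @100: checksum [4B, align 1] → 104
  @104: port [1B, align 1] → 105
  @105: ttl [1B, align 1] → 106
  @106: seq [8B, align 1] → 114
  @114: version [1B, align 1] → 115
  size 115, align 1
128 − 115 = 13

13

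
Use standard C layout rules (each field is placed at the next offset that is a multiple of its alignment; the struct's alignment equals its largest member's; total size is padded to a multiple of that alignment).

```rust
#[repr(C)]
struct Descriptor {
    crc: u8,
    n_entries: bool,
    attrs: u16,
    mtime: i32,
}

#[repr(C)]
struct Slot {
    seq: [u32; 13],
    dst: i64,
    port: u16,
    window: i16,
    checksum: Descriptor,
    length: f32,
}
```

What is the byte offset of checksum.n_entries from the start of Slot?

69

Descriptor: @0: crc [1B, align 1] → 1; @1: n_entries [1B, align 1] → 2; @2: attrs [2B, align 2] → 4; @4: mtime [4B, align 4] → 8; size 8, align 4
@0: seq [52B, align 4] → 52
+4 pad (align 8)
@56: dst [8B, align 8] → 64
@64: port [2B, align 2] → 66
@66: window [2B, align 2] → 68
@68: checksum [8B, align 4] → 76
within Descriptor: n_entries at 1
68 + 1 = 69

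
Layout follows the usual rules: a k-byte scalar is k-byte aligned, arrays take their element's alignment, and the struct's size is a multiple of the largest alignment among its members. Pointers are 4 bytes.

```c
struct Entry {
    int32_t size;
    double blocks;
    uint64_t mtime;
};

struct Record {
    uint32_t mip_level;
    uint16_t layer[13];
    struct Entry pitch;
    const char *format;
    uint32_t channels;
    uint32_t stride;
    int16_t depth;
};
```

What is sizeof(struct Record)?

Entry: @0: size [4B, align 4] → 4; +4 pad (align 8); @8: blocks [8B, align 8] → 16; @16: mtime [8B, align 8] → 24; size 24, align 8
@0: mip_level [4B, align 4] → 4
@4: layer [26B, align 2] → 30
+2 pad (align 8)
@32: pitch [24B, align 8] → 56
@56: format [4B, align 4] → 60
@60: channels [4B, align 4] → 64
@64: stride [4B, align 4] → 68
@68: depth [2B, align 2] → 70
+2 tail pad (align 8)
size 72, align 8

72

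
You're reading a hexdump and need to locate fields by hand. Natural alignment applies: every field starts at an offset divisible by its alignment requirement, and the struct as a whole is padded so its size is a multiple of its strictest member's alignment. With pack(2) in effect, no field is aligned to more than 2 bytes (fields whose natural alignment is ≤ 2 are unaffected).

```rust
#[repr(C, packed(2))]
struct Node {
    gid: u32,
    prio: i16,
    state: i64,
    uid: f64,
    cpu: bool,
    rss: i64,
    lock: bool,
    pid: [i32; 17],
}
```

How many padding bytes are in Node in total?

2

gid at 0 (size 4, align 2) → ends 4
prio at 4 (size 2, align 2) → ends 6
state at 6 (size 8, align 2) → ends 14
uid at 14 (size 8, align 2) → ends 22
cpu at 22 (size 1, align 1) → ends 23
pad 1 to align 2 for rss
rss at 24 (size 8, align 2) → ends 32
lock at 32 (size 1, align 1) → ends 33
pad 1 to align 2 for pid
pid at 34 (size 68, align 2) → ends 102
total 102 bytes, alignment 2
data bytes 100, size 102 → padding 2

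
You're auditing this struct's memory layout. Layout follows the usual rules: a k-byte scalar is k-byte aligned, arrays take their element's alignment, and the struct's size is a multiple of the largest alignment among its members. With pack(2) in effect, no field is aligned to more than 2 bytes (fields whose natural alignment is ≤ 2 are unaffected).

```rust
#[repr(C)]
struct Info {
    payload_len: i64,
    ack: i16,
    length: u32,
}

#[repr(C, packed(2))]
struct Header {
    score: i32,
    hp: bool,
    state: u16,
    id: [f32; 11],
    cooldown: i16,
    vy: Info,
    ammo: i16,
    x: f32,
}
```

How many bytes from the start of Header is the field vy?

54

Info: payload_len at 0 (size 8, align 8) → ends 8; ack at 8 (size 2, align 2) → ends 10; pad 2 to align 4 for length; length at 12 (size 4, align 4) → ends 16; total 16 bytes, alignment 8
score at 0 (size 4, align 2) → ends 4
hp at 4 (size 1, align 1) → ends 5
pad 1 to align 2 for state
state at 6 (size 2, align 2) → ends 8
id at 8 (size 44, align 2) → ends 52
cooldown at 52 (size 2, align 2) → ends 54
vy at 54 (size 16, align 2) → ends 70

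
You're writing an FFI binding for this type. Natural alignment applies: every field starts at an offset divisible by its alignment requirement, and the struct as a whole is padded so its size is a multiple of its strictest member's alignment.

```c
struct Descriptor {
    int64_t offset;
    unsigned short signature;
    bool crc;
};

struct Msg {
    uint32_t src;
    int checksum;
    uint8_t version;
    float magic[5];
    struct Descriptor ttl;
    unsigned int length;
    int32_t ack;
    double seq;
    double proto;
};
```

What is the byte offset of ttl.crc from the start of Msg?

Descriptor: 0..8  offset  (8B, 8-aligned); 8..10  signature  (2B, 2-aligned); 10..11  crc  (1B, 1-aligned); 11..16  -- tail padding (5B); sizeof = 16, alignof = 8
0..4  src  (4B, 4-aligned)
4..8  checksum  (4B, 4-aligned)
8..9  version  (1B, 1-aligned)
9..12  -- padding (3B)
12..32  magic  (20B, 4-aligned)
32..48  ttl  (16B, 8-aligned)
within Descriptor: crc at 10
32 + 10 = 42

42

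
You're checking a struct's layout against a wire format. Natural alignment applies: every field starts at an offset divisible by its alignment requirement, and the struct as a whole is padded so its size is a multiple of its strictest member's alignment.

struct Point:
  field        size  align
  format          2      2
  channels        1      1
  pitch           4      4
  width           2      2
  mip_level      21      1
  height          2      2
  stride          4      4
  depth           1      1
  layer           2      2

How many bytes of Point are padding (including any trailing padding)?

5

format at 0 (size 2, align 2) → ends 2
channels at 2 (size 1, align 1) → ends 3
pad 1 to align 4 for pitch
pitch at 4 (size 4, align 4) → ends 8
width at 8 (size 2, align 2) → ends 10
mip_level at 10 (size 21, align 1) → ends 31
pad 1 to align 2 for height
height at 32 (size 2, align 2) → ends 34
pad 2 to align 4 for stride
stride at 36 (size 4, align 4) → ends 40
depth at 40 (size 1, align 1) → ends 41
pad 1 to align 2 for layer
layer at 42 (size 2, align 2) → ends 44
total 44 bytes, alignment 4
data bytes 39, size 44 → padding 5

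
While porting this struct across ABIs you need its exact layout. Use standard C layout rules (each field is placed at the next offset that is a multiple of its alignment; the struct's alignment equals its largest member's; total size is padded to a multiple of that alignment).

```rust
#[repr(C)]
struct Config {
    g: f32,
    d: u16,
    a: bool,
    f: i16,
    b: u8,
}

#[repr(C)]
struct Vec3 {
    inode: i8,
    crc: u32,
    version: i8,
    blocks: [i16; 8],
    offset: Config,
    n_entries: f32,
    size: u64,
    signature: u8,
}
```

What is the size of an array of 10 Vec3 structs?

640

Config: 0..4  g  (4B, 4-aligned); 4..6  d  (2B, 2-aligned); 6..7  a  (1B, 1-aligned); 7..8  -- padding (1B); 8..10  f  (2B, 2-aligned); 10..11  b  (1B, 1-aligned); 11..12  -- tail padding (1B); sizeof = 12, alignof = 4
0..1  inode  (1B, 1-aligned)
1..4  -- padding (3B)
4..8  crc  (4B, 4-aligned)
8..9  version  (1B, 1-aligned)
9..10  -- padding (1B)
10..26  blocks  (16B, 2-aligned)
26..28  -- padding (2B)
28..40  offset  (12B, 4-aligned)
40..44  n_entries  (4B, 4-aligned)
44..48  -- padding (4B)
48..56  size  (8B, 8-aligned)
56..57  signature  (1B, 1-aligned)
57..64  -- tail padding (7B)
sizeof = 64, alignof = 8
array of 10: 10 × 64 = 640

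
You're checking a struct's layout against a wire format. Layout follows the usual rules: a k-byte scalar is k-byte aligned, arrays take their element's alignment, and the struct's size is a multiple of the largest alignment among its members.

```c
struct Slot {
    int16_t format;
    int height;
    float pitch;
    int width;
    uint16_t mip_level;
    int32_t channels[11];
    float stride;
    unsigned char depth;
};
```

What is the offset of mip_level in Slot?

16

0..2  format  (2B, 2-aligned)
2..4  -- padding (2B)
4..8  height  (4B, 4-aligned)
8..12  pitch  (4B, 4-aligned)
12..16  width  (4B, 4-aligned)
16..18  mip_level  (2B, 2-aligned)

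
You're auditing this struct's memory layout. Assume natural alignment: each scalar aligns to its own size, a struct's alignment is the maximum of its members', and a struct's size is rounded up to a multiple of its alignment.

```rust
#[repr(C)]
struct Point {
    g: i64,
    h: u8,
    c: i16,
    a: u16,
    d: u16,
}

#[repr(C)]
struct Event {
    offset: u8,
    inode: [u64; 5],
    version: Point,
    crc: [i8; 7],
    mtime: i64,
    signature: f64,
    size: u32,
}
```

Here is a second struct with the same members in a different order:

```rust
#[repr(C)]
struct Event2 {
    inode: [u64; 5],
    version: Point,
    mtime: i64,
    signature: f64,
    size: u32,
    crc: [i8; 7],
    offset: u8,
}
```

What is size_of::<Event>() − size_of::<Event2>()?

8

Point: @0: g [8B, align 8] → 8; @8: h [1B, align 1] → 9; +1 pad (align 2); @10: c [2B, align 2] → 12; @12: a [2B, align 2] → 14; @14: d [2B, align 2] → 16; size 16, align 8
@0: offset [1B, align 1] → 1
+7 pad (align 8)
@8: inode [40B, align 8] → 48
@48: version [16B, align 8] → 64
@64: crc [7B, align 1] → 71
+1 pad (align 8)
@72: mtime [8B, align 8] → 80
@80: signature [8B, align 8] → 88
@88: size [4B, align 4] → 92
+4 tail pad (align 8)
size 96, align 8
— Event2 —
@0: inode [40B, align 8] → 40
@40: version [16B, align 8] → 56
@56: mtime [8B, align 8] → 64
@64: signature [8B, align 8] → 72
@72: size [4B, align 4] → 76
@76: crc [7B, align 1] → 83
@83: offset [1B, align 1] → 84
+4 tail pad (align 8)
size 88, align 8
96 − 88 = 8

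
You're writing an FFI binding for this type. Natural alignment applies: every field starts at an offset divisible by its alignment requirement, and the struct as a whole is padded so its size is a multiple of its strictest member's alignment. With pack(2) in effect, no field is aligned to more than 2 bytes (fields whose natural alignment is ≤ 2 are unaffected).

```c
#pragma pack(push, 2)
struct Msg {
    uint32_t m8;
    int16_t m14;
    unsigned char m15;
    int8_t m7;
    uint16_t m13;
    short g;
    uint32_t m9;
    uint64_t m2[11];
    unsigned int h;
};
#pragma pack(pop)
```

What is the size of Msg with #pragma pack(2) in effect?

108

0..4  m8  (4B, 2-aligned)
4..6  m14  (2B, 2-aligned)
6..7  m15  (1B, 1-aligned)
7..8  m7  (1B, 1-aligned)
8..10  m13  (2B, 2-aligned)
10..12  g  (2B, 2-aligned)
12..16  m9  (4B, 2-aligned)
16..104  m2  (88B, 2-aligned)
104..108  h  (4B, 2-aligned)
sizeof = 108, alignof = 2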